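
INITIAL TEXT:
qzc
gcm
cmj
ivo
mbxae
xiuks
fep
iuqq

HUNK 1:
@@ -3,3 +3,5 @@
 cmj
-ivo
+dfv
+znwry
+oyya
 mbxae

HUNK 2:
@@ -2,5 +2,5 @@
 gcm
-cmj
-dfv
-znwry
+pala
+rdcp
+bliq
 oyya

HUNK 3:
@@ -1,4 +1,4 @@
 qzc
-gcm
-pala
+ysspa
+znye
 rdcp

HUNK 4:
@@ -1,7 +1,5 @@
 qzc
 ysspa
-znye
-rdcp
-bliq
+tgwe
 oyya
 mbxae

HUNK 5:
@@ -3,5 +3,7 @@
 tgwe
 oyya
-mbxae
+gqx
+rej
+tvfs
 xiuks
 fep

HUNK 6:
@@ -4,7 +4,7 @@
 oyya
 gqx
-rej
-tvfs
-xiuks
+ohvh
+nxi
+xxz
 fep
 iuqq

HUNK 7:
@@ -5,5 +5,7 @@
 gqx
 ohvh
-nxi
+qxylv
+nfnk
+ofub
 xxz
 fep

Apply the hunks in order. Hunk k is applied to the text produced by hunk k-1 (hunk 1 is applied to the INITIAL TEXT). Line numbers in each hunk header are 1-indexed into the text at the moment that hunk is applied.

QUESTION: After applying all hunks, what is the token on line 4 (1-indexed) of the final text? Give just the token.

Answer: oyya

Derivation:
Hunk 1: at line 3 remove [ivo] add [dfv,znwry,oyya] -> 10 lines: qzc gcm cmj dfv znwry oyya mbxae xiuks fep iuqq
Hunk 2: at line 2 remove [cmj,dfv,znwry] add [pala,rdcp,bliq] -> 10 lines: qzc gcm pala rdcp bliq oyya mbxae xiuks fep iuqq
Hunk 3: at line 1 remove [gcm,pala] add [ysspa,znye] -> 10 lines: qzc ysspa znye rdcp bliq oyya mbxae xiuks fep iuqq
Hunk 4: at line 1 remove [znye,rdcp,bliq] add [tgwe] -> 8 lines: qzc ysspa tgwe oyya mbxae xiuks fep iuqq
Hunk 5: at line 3 remove [mbxae] add [gqx,rej,tvfs] -> 10 lines: qzc ysspa tgwe oyya gqx rej tvfs xiuks fep iuqq
Hunk 6: at line 4 remove [rej,tvfs,xiuks] add [ohvh,nxi,xxz] -> 10 lines: qzc ysspa tgwe oyya gqx ohvh nxi xxz fep iuqq
Hunk 7: at line 5 remove [nxi] add [qxylv,nfnk,ofub] -> 12 lines: qzc ysspa tgwe oyya gqx ohvh qxylv nfnk ofub xxz fep iuqq
Final line 4: oyya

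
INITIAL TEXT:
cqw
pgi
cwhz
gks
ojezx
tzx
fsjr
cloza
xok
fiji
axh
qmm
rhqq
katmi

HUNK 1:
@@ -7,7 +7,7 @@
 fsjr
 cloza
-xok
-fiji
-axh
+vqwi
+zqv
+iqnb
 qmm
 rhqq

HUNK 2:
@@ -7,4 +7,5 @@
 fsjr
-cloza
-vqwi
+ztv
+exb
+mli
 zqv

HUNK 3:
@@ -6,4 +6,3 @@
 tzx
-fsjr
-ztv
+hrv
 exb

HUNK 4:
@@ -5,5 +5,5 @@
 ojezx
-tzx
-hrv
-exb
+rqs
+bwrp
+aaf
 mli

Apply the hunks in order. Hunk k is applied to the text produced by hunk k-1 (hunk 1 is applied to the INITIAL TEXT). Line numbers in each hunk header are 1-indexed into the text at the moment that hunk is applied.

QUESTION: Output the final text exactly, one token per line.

Hunk 1: at line 7 remove [xok,fiji,axh] add [vqwi,zqv,iqnb] -> 14 lines: cqw pgi cwhz gks ojezx tzx fsjr cloza vqwi zqv iqnb qmm rhqq katmi
Hunk 2: at line 7 remove [cloza,vqwi] add [ztv,exb,mli] -> 15 lines: cqw pgi cwhz gks ojezx tzx fsjr ztv exb mli zqv iqnb qmm rhqq katmi
Hunk 3: at line 6 remove [fsjr,ztv] add [hrv] -> 14 lines: cqw pgi cwhz gks ojezx tzx hrv exb mli zqv iqnb qmm rhqq katmi
Hunk 4: at line 5 remove [tzx,hrv,exb] add [rqs,bwrp,aaf] -> 14 lines: cqw pgi cwhz gks ojezx rqs bwrp aaf mli zqv iqnb qmm rhqq katmi

Answer: cqw
pgi
cwhz
gks
ojezx
rqs
bwrp
aaf
mli
zqv
iqnb
qmm
rhqq
katmi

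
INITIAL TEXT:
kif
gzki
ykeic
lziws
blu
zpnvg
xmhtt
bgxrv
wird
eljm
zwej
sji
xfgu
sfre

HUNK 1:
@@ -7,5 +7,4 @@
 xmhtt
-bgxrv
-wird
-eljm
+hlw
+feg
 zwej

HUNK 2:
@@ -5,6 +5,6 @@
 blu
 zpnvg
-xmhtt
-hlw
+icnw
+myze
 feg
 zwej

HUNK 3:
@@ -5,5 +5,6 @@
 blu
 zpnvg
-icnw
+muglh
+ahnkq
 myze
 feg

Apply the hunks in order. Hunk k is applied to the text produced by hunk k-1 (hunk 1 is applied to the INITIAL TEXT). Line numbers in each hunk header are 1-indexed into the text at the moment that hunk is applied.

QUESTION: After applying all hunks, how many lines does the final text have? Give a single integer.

Hunk 1: at line 7 remove [bgxrv,wird,eljm] add [hlw,feg] -> 13 lines: kif gzki ykeic lziws blu zpnvg xmhtt hlw feg zwej sji xfgu sfre
Hunk 2: at line 5 remove [xmhtt,hlw] add [icnw,myze] -> 13 lines: kif gzki ykeic lziws blu zpnvg icnw myze feg zwej sji xfgu sfre
Hunk 3: at line 5 remove [icnw] add [muglh,ahnkq] -> 14 lines: kif gzki ykeic lziws blu zpnvg muglh ahnkq myze feg zwej sji xfgu sfre
Final line count: 14

Answer: 14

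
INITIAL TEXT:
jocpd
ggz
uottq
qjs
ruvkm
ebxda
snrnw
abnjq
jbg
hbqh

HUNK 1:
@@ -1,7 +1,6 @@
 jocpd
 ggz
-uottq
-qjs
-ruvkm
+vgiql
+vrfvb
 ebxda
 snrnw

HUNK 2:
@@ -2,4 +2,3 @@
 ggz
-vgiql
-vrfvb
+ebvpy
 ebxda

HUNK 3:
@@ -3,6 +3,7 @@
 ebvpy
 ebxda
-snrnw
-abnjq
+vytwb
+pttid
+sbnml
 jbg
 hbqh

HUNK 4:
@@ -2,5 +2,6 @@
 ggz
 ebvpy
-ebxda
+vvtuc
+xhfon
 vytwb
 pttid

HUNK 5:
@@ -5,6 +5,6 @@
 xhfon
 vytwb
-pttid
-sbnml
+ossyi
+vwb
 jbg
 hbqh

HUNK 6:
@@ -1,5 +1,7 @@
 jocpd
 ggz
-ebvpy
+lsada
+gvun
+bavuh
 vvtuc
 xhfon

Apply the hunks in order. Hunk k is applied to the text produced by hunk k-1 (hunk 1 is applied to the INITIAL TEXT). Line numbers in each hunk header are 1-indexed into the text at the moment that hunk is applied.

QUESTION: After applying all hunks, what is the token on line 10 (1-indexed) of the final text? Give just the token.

Answer: vwb

Derivation:
Hunk 1: at line 1 remove [uottq,qjs,ruvkm] add [vgiql,vrfvb] -> 9 lines: jocpd ggz vgiql vrfvb ebxda snrnw abnjq jbg hbqh
Hunk 2: at line 2 remove [vgiql,vrfvb] add [ebvpy] -> 8 lines: jocpd ggz ebvpy ebxda snrnw abnjq jbg hbqh
Hunk 3: at line 3 remove [snrnw,abnjq] add [vytwb,pttid,sbnml] -> 9 lines: jocpd ggz ebvpy ebxda vytwb pttid sbnml jbg hbqh
Hunk 4: at line 2 remove [ebxda] add [vvtuc,xhfon] -> 10 lines: jocpd ggz ebvpy vvtuc xhfon vytwb pttid sbnml jbg hbqh
Hunk 5: at line 5 remove [pttid,sbnml] add [ossyi,vwb] -> 10 lines: jocpd ggz ebvpy vvtuc xhfon vytwb ossyi vwb jbg hbqh
Hunk 6: at line 1 remove [ebvpy] add [lsada,gvun,bavuh] -> 12 lines: jocpd ggz lsada gvun bavuh vvtuc xhfon vytwb ossyi vwb jbg hbqh
Final line 10: vwb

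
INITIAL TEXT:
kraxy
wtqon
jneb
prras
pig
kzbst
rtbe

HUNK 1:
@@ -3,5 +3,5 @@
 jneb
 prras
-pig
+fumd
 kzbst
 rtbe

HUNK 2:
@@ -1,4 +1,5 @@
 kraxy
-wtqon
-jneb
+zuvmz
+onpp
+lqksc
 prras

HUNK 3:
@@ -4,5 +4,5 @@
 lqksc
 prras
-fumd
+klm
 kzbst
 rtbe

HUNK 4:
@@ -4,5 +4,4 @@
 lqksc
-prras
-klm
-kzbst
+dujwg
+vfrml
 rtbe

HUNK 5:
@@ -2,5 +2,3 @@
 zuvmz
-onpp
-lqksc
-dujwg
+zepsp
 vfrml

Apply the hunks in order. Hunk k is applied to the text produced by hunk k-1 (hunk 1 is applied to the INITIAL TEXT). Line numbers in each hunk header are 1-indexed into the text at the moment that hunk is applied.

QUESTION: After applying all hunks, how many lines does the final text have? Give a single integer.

Hunk 1: at line 3 remove [pig] add [fumd] -> 7 lines: kraxy wtqon jneb prras fumd kzbst rtbe
Hunk 2: at line 1 remove [wtqon,jneb] add [zuvmz,onpp,lqksc] -> 8 lines: kraxy zuvmz onpp lqksc prras fumd kzbst rtbe
Hunk 3: at line 4 remove [fumd] add [klm] -> 8 lines: kraxy zuvmz onpp lqksc prras klm kzbst rtbe
Hunk 4: at line 4 remove [prras,klm,kzbst] add [dujwg,vfrml] -> 7 lines: kraxy zuvmz onpp lqksc dujwg vfrml rtbe
Hunk 5: at line 2 remove [onpp,lqksc,dujwg] add [zepsp] -> 5 lines: kraxy zuvmz zepsp vfrml rtbe
Final line count: 5

Answer: 5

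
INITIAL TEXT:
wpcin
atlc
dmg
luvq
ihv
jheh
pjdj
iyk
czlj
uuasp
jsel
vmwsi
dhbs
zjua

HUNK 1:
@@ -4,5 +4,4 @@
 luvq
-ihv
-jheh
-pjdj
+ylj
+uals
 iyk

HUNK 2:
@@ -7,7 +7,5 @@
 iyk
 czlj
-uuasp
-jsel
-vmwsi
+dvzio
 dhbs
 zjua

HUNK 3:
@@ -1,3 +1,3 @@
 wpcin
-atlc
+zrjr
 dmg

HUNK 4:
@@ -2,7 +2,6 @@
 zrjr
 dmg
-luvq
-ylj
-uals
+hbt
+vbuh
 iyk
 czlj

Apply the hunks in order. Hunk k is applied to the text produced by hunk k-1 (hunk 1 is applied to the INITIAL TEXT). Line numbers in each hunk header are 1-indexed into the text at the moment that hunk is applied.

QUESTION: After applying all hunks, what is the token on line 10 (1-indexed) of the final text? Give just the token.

Hunk 1: at line 4 remove [ihv,jheh,pjdj] add [ylj,uals] -> 13 lines: wpcin atlc dmg luvq ylj uals iyk czlj uuasp jsel vmwsi dhbs zjua
Hunk 2: at line 7 remove [uuasp,jsel,vmwsi] add [dvzio] -> 11 lines: wpcin atlc dmg luvq ylj uals iyk czlj dvzio dhbs zjua
Hunk 3: at line 1 remove [atlc] add [zrjr] -> 11 lines: wpcin zrjr dmg luvq ylj uals iyk czlj dvzio dhbs zjua
Hunk 4: at line 2 remove [luvq,ylj,uals] add [hbt,vbuh] -> 10 lines: wpcin zrjr dmg hbt vbuh iyk czlj dvzio dhbs zjua
Final line 10: zjua

Answer: zjua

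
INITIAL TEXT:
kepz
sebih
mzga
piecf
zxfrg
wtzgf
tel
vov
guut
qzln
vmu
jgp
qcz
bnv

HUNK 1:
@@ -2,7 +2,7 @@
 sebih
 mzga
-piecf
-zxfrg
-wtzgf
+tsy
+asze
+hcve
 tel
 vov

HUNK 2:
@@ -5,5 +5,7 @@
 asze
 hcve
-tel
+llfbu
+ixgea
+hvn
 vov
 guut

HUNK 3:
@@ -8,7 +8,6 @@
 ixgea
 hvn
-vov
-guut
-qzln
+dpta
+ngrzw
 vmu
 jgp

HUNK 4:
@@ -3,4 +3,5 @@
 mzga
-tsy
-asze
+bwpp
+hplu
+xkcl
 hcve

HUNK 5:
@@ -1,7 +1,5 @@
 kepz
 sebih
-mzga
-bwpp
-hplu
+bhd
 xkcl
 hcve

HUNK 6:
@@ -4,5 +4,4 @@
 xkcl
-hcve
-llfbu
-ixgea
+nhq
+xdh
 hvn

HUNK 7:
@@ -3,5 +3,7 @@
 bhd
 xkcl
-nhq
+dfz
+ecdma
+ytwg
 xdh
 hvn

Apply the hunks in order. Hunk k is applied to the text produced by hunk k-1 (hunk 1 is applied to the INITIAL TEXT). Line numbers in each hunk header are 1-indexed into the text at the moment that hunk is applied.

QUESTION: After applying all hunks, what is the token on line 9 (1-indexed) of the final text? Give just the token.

Answer: hvn

Derivation:
Hunk 1: at line 2 remove [piecf,zxfrg,wtzgf] add [tsy,asze,hcve] -> 14 lines: kepz sebih mzga tsy asze hcve tel vov guut qzln vmu jgp qcz bnv
Hunk 2: at line 5 remove [tel] add [llfbu,ixgea,hvn] -> 16 lines: kepz sebih mzga tsy asze hcve llfbu ixgea hvn vov guut qzln vmu jgp qcz bnv
Hunk 3: at line 8 remove [vov,guut,qzln] add [dpta,ngrzw] -> 15 lines: kepz sebih mzga tsy asze hcve llfbu ixgea hvn dpta ngrzw vmu jgp qcz bnv
Hunk 4: at line 3 remove [tsy,asze] add [bwpp,hplu,xkcl] -> 16 lines: kepz sebih mzga bwpp hplu xkcl hcve llfbu ixgea hvn dpta ngrzw vmu jgp qcz bnv
Hunk 5: at line 1 remove [mzga,bwpp,hplu] add [bhd] -> 14 lines: kepz sebih bhd xkcl hcve llfbu ixgea hvn dpta ngrzw vmu jgp qcz bnv
Hunk 6: at line 4 remove [hcve,llfbu,ixgea] add [nhq,xdh] -> 13 lines: kepz sebih bhd xkcl nhq xdh hvn dpta ngrzw vmu jgp qcz bnv
Hunk 7: at line 3 remove [nhq] add [dfz,ecdma,ytwg] -> 15 lines: kepz sebih bhd xkcl dfz ecdma ytwg xdh hvn dpta ngrzw vmu jgp qcz bnv
Final line 9: hvn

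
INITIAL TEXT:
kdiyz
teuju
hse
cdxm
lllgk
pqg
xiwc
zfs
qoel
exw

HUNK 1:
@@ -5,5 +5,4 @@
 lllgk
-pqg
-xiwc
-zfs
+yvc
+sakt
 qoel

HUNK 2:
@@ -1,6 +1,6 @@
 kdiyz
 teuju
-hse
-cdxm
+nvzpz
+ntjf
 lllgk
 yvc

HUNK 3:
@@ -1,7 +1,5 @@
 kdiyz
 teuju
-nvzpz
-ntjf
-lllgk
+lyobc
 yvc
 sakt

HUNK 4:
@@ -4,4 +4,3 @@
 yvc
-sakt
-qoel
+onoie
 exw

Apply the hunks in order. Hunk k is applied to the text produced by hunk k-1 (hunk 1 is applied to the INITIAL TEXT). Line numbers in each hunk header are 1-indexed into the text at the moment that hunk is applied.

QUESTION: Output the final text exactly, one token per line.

Hunk 1: at line 5 remove [pqg,xiwc,zfs] add [yvc,sakt] -> 9 lines: kdiyz teuju hse cdxm lllgk yvc sakt qoel exw
Hunk 2: at line 1 remove [hse,cdxm] add [nvzpz,ntjf] -> 9 lines: kdiyz teuju nvzpz ntjf lllgk yvc sakt qoel exw
Hunk 3: at line 1 remove [nvzpz,ntjf,lllgk] add [lyobc] -> 7 lines: kdiyz teuju lyobc yvc sakt qoel exw
Hunk 4: at line 4 remove [sakt,qoel] add [onoie] -> 6 lines: kdiyz teuju lyobc yvc onoie exw

Answer: kdiyz
teuju
lyobc
yvc
onoie
exw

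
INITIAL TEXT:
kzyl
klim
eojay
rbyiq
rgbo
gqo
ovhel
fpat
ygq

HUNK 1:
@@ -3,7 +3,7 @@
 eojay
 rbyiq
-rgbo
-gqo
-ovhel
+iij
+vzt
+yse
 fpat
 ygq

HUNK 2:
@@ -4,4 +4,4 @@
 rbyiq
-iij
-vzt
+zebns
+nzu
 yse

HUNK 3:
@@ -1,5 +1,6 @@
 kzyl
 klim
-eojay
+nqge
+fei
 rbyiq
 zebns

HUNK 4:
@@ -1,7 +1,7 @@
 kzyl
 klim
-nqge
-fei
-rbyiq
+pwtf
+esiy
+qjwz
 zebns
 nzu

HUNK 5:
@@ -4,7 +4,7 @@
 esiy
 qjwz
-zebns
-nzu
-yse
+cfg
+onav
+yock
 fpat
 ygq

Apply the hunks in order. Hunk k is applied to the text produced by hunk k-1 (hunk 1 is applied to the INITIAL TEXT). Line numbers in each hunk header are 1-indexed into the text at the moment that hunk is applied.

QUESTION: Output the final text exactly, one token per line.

Hunk 1: at line 3 remove [rgbo,gqo,ovhel] add [iij,vzt,yse] -> 9 lines: kzyl klim eojay rbyiq iij vzt yse fpat ygq
Hunk 2: at line 4 remove [iij,vzt] add [zebns,nzu] -> 9 lines: kzyl klim eojay rbyiq zebns nzu yse fpat ygq
Hunk 3: at line 1 remove [eojay] add [nqge,fei] -> 10 lines: kzyl klim nqge fei rbyiq zebns nzu yse fpat ygq
Hunk 4: at line 1 remove [nqge,fei,rbyiq] add [pwtf,esiy,qjwz] -> 10 lines: kzyl klim pwtf esiy qjwz zebns nzu yse fpat ygq
Hunk 5: at line 4 remove [zebns,nzu,yse] add [cfg,onav,yock] -> 10 lines: kzyl klim pwtf esiy qjwz cfg onav yock fpat ygq

Answer: kzyl
klim
pwtf
esiy
qjwz
cfg
onav
yock
fpat
ygq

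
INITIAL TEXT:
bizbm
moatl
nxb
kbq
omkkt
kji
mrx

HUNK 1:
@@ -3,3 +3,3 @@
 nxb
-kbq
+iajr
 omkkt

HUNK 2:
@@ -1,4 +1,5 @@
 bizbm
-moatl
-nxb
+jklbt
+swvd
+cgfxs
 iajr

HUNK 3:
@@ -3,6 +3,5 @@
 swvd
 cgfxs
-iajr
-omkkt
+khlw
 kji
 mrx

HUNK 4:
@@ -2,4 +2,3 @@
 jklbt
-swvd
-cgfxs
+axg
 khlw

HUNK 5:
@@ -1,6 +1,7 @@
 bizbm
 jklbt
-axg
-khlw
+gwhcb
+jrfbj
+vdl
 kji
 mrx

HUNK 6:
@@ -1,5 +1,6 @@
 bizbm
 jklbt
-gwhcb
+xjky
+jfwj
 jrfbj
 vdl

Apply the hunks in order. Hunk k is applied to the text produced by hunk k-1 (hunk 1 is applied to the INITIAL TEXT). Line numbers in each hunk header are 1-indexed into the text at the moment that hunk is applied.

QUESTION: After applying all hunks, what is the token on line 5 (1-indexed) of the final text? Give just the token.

Answer: jrfbj

Derivation:
Hunk 1: at line 3 remove [kbq] add [iajr] -> 7 lines: bizbm moatl nxb iajr omkkt kji mrx
Hunk 2: at line 1 remove [moatl,nxb] add [jklbt,swvd,cgfxs] -> 8 lines: bizbm jklbt swvd cgfxs iajr omkkt kji mrx
Hunk 3: at line 3 remove [iajr,omkkt] add [khlw] -> 7 lines: bizbm jklbt swvd cgfxs khlw kji mrx
Hunk 4: at line 2 remove [swvd,cgfxs] add [axg] -> 6 lines: bizbm jklbt axg khlw kji mrx
Hunk 5: at line 1 remove [axg,khlw] add [gwhcb,jrfbj,vdl] -> 7 lines: bizbm jklbt gwhcb jrfbj vdl kji mrx
Hunk 6: at line 1 remove [gwhcb] add [xjky,jfwj] -> 8 lines: bizbm jklbt xjky jfwj jrfbj vdl kji mrx
Final line 5: jrfbj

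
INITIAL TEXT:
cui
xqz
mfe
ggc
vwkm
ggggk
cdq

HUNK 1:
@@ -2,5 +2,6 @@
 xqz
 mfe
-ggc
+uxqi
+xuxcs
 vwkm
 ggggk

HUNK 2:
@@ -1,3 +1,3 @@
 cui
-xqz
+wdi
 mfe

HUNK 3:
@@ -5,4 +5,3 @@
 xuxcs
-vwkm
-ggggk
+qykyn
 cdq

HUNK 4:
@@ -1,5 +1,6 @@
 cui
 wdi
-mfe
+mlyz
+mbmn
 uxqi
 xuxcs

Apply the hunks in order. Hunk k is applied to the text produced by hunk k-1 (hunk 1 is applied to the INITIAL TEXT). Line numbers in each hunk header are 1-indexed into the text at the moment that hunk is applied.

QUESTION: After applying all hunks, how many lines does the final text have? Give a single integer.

Hunk 1: at line 2 remove [ggc] add [uxqi,xuxcs] -> 8 lines: cui xqz mfe uxqi xuxcs vwkm ggggk cdq
Hunk 2: at line 1 remove [xqz] add [wdi] -> 8 lines: cui wdi mfe uxqi xuxcs vwkm ggggk cdq
Hunk 3: at line 5 remove [vwkm,ggggk] add [qykyn] -> 7 lines: cui wdi mfe uxqi xuxcs qykyn cdq
Hunk 4: at line 1 remove [mfe] add [mlyz,mbmn] -> 8 lines: cui wdi mlyz mbmn uxqi xuxcs qykyn cdq
Final line count: 8

Answer: 8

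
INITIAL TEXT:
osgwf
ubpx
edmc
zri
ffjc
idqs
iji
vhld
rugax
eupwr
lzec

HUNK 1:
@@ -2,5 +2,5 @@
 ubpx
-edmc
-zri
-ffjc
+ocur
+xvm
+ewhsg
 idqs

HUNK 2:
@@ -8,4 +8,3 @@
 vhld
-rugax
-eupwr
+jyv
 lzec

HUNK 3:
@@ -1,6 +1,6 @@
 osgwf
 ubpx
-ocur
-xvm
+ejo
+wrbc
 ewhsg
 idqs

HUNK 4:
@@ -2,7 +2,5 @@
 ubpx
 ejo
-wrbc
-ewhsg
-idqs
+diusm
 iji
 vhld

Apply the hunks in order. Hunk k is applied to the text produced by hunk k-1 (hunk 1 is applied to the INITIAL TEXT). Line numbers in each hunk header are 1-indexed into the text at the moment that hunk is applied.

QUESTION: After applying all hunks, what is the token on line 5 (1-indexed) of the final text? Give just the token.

Answer: iji

Derivation:
Hunk 1: at line 2 remove [edmc,zri,ffjc] add [ocur,xvm,ewhsg] -> 11 lines: osgwf ubpx ocur xvm ewhsg idqs iji vhld rugax eupwr lzec
Hunk 2: at line 8 remove [rugax,eupwr] add [jyv] -> 10 lines: osgwf ubpx ocur xvm ewhsg idqs iji vhld jyv lzec
Hunk 3: at line 1 remove [ocur,xvm] add [ejo,wrbc] -> 10 lines: osgwf ubpx ejo wrbc ewhsg idqs iji vhld jyv lzec
Hunk 4: at line 2 remove [wrbc,ewhsg,idqs] add [diusm] -> 8 lines: osgwf ubpx ejo diusm iji vhld jyv lzec
Final line 5: iji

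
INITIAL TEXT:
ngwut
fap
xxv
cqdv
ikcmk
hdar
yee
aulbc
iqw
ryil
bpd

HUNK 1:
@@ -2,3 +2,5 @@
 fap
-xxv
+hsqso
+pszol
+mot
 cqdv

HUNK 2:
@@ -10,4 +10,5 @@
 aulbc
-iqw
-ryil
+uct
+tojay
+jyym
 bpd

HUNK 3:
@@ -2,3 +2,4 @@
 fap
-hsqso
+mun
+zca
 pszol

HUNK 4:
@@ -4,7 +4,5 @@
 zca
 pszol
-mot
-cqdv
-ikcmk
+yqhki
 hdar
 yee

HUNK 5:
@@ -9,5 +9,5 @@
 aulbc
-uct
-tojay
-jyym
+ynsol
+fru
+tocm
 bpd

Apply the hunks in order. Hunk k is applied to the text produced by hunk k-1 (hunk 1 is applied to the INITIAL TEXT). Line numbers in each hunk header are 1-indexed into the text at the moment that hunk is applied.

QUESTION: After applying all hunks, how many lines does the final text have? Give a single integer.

Answer: 13

Derivation:
Hunk 1: at line 2 remove [xxv] add [hsqso,pszol,mot] -> 13 lines: ngwut fap hsqso pszol mot cqdv ikcmk hdar yee aulbc iqw ryil bpd
Hunk 2: at line 10 remove [iqw,ryil] add [uct,tojay,jyym] -> 14 lines: ngwut fap hsqso pszol mot cqdv ikcmk hdar yee aulbc uct tojay jyym bpd
Hunk 3: at line 2 remove [hsqso] add [mun,zca] -> 15 lines: ngwut fap mun zca pszol mot cqdv ikcmk hdar yee aulbc uct tojay jyym bpd
Hunk 4: at line 4 remove [mot,cqdv,ikcmk] add [yqhki] -> 13 lines: ngwut fap mun zca pszol yqhki hdar yee aulbc uct tojay jyym bpd
Hunk 5: at line 9 remove [uct,tojay,jyym] add [ynsol,fru,tocm] -> 13 lines: ngwut fap mun zca pszol yqhki hdar yee aulbc ynsol fru tocm bpd
Final line count: 13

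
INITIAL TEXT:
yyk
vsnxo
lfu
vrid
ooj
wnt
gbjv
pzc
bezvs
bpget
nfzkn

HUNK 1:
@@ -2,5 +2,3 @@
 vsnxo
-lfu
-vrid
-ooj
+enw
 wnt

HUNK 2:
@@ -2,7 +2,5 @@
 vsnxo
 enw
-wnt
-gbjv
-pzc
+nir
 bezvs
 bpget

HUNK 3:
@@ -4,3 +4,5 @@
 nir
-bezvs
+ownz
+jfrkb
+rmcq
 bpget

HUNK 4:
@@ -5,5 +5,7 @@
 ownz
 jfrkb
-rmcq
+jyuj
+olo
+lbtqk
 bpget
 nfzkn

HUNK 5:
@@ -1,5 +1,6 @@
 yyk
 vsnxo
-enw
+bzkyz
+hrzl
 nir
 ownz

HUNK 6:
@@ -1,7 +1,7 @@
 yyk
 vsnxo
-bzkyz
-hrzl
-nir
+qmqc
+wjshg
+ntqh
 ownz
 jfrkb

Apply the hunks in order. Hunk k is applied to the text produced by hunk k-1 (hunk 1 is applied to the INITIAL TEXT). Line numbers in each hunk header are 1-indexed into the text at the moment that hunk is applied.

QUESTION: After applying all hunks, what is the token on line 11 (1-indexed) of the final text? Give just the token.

Answer: bpget

Derivation:
Hunk 1: at line 2 remove [lfu,vrid,ooj] add [enw] -> 9 lines: yyk vsnxo enw wnt gbjv pzc bezvs bpget nfzkn
Hunk 2: at line 2 remove [wnt,gbjv,pzc] add [nir] -> 7 lines: yyk vsnxo enw nir bezvs bpget nfzkn
Hunk 3: at line 4 remove [bezvs] add [ownz,jfrkb,rmcq] -> 9 lines: yyk vsnxo enw nir ownz jfrkb rmcq bpget nfzkn
Hunk 4: at line 5 remove [rmcq] add [jyuj,olo,lbtqk] -> 11 lines: yyk vsnxo enw nir ownz jfrkb jyuj olo lbtqk bpget nfzkn
Hunk 5: at line 1 remove [enw] add [bzkyz,hrzl] -> 12 lines: yyk vsnxo bzkyz hrzl nir ownz jfrkb jyuj olo lbtqk bpget nfzkn
Hunk 6: at line 1 remove [bzkyz,hrzl,nir] add [qmqc,wjshg,ntqh] -> 12 lines: yyk vsnxo qmqc wjshg ntqh ownz jfrkb jyuj olo lbtqk bpget nfzkn
Final line 11: bpget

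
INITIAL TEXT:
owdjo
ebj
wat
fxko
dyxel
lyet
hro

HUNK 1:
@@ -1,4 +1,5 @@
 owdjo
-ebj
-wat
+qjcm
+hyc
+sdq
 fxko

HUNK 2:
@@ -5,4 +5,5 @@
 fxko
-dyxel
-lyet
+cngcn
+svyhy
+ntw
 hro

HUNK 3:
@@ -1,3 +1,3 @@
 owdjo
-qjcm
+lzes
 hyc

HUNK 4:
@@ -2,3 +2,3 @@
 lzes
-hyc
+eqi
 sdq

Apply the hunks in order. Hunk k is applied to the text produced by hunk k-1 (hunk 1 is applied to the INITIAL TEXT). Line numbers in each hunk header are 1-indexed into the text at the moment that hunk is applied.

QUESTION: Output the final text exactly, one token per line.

Hunk 1: at line 1 remove [ebj,wat] add [qjcm,hyc,sdq] -> 8 lines: owdjo qjcm hyc sdq fxko dyxel lyet hro
Hunk 2: at line 5 remove [dyxel,lyet] add [cngcn,svyhy,ntw] -> 9 lines: owdjo qjcm hyc sdq fxko cngcn svyhy ntw hro
Hunk 3: at line 1 remove [qjcm] add [lzes] -> 9 lines: owdjo lzes hyc sdq fxko cngcn svyhy ntw hro
Hunk 4: at line 2 remove [hyc] add [eqi] -> 9 lines: owdjo lzes eqi sdq fxko cngcn svyhy ntw hro

Answer: owdjo
lzes
eqi
sdq
fxko
cngcn
svyhy
ntw
hro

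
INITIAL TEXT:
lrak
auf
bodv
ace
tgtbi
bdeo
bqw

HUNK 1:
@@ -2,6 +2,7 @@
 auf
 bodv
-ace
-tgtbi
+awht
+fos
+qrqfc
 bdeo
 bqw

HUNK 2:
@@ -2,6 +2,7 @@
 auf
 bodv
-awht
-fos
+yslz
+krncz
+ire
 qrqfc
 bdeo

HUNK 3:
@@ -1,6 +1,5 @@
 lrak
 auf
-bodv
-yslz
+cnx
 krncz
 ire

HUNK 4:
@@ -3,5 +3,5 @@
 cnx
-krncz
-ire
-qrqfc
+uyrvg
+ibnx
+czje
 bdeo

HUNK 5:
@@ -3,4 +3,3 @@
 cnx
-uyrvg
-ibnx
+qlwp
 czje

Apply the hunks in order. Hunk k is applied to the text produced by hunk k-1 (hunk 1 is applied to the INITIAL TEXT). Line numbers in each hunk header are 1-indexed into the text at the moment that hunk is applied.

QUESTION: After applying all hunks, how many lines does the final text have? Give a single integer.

Answer: 7

Derivation:
Hunk 1: at line 2 remove [ace,tgtbi] add [awht,fos,qrqfc] -> 8 lines: lrak auf bodv awht fos qrqfc bdeo bqw
Hunk 2: at line 2 remove [awht,fos] add [yslz,krncz,ire] -> 9 lines: lrak auf bodv yslz krncz ire qrqfc bdeo bqw
Hunk 3: at line 1 remove [bodv,yslz] add [cnx] -> 8 lines: lrak auf cnx krncz ire qrqfc bdeo bqw
Hunk 4: at line 3 remove [krncz,ire,qrqfc] add [uyrvg,ibnx,czje] -> 8 lines: lrak auf cnx uyrvg ibnx czje bdeo bqw
Hunk 5: at line 3 remove [uyrvg,ibnx] add [qlwp] -> 7 lines: lrak auf cnx qlwp czje bdeo bqw
Final line count: 7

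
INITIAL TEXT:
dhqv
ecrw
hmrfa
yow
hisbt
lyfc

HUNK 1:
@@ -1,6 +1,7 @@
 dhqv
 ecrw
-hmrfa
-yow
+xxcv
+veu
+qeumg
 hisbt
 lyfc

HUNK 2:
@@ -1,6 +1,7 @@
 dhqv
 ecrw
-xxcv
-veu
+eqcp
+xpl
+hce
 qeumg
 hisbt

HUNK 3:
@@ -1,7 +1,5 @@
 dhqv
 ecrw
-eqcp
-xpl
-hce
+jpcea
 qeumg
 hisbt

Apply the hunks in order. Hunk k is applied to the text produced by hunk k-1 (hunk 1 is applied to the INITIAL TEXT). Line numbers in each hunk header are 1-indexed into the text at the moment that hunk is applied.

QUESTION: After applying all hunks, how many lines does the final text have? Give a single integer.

Answer: 6

Derivation:
Hunk 1: at line 1 remove [hmrfa,yow] add [xxcv,veu,qeumg] -> 7 lines: dhqv ecrw xxcv veu qeumg hisbt lyfc
Hunk 2: at line 1 remove [xxcv,veu] add [eqcp,xpl,hce] -> 8 lines: dhqv ecrw eqcp xpl hce qeumg hisbt lyfc
Hunk 3: at line 1 remove [eqcp,xpl,hce] add [jpcea] -> 6 lines: dhqv ecrw jpcea qeumg hisbt lyfc
Final line count: 6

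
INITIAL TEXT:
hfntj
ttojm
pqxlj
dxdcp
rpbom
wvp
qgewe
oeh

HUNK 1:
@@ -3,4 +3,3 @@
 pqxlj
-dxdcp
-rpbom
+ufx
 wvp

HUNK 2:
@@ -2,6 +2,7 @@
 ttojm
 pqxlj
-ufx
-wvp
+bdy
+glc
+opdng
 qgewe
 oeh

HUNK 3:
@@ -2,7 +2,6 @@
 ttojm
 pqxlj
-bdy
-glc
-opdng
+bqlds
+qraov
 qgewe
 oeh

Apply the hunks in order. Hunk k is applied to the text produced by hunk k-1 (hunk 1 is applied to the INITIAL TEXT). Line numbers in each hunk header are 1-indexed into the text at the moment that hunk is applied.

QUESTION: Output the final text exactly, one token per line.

Answer: hfntj
ttojm
pqxlj
bqlds
qraov
qgewe
oeh

Derivation:
Hunk 1: at line 3 remove [dxdcp,rpbom] add [ufx] -> 7 lines: hfntj ttojm pqxlj ufx wvp qgewe oeh
Hunk 2: at line 2 remove [ufx,wvp] add [bdy,glc,opdng] -> 8 lines: hfntj ttojm pqxlj bdy glc opdng qgewe oeh
Hunk 3: at line 2 remove [bdy,glc,opdng] add [bqlds,qraov] -> 7 lines: hfntj ttojm pqxlj bqlds qraov qgewe oeh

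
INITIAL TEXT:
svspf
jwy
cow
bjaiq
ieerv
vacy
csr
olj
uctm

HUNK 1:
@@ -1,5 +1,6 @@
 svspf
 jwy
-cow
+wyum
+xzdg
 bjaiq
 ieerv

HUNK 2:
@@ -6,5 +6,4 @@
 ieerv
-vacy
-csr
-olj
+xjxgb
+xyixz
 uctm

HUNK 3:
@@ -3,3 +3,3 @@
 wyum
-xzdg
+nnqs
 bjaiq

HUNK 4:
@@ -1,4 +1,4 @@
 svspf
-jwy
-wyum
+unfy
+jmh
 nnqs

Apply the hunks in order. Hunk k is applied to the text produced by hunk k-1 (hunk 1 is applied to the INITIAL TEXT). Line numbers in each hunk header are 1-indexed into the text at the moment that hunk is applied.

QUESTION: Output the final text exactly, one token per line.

Answer: svspf
unfy
jmh
nnqs
bjaiq
ieerv
xjxgb
xyixz
uctm

Derivation:
Hunk 1: at line 1 remove [cow] add [wyum,xzdg] -> 10 lines: svspf jwy wyum xzdg bjaiq ieerv vacy csr olj uctm
Hunk 2: at line 6 remove [vacy,csr,olj] add [xjxgb,xyixz] -> 9 lines: svspf jwy wyum xzdg bjaiq ieerv xjxgb xyixz uctm
Hunk 3: at line 3 remove [xzdg] add [nnqs] -> 9 lines: svspf jwy wyum nnqs bjaiq ieerv xjxgb xyixz uctm
Hunk 4: at line 1 remove [jwy,wyum] add [unfy,jmh] -> 9 lines: svspf unfy jmh nnqs bjaiq ieerv xjxgb xyixz uctm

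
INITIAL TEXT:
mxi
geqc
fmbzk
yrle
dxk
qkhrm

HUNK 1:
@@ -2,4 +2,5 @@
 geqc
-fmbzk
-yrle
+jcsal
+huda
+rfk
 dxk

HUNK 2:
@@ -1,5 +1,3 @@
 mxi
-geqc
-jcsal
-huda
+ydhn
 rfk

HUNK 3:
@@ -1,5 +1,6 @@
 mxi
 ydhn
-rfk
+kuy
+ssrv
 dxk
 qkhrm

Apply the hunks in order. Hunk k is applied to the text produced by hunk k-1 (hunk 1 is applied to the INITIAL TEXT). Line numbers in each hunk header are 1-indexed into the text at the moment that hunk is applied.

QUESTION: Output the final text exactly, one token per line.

Hunk 1: at line 2 remove [fmbzk,yrle] add [jcsal,huda,rfk] -> 7 lines: mxi geqc jcsal huda rfk dxk qkhrm
Hunk 2: at line 1 remove [geqc,jcsal,huda] add [ydhn] -> 5 lines: mxi ydhn rfk dxk qkhrm
Hunk 3: at line 1 remove [rfk] add [kuy,ssrv] -> 6 lines: mxi ydhn kuy ssrv dxk qkhrm

Answer: mxi
ydhn
kuy
ssrv
dxk
qkhrm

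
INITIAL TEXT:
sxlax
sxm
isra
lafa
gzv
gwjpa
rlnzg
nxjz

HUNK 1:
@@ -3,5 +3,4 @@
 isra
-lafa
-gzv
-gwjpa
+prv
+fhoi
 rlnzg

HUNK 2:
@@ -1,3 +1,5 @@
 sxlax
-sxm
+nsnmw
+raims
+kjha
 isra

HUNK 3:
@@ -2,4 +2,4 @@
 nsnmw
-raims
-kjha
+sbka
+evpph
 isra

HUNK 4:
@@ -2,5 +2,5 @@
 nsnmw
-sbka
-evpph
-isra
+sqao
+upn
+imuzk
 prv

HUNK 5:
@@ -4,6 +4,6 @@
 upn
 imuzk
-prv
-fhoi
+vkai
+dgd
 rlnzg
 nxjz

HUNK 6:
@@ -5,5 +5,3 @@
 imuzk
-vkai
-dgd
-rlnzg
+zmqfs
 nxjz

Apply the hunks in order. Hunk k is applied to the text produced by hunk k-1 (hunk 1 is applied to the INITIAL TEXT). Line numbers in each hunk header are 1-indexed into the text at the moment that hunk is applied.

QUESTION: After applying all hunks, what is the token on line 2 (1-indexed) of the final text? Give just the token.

Answer: nsnmw

Derivation:
Hunk 1: at line 3 remove [lafa,gzv,gwjpa] add [prv,fhoi] -> 7 lines: sxlax sxm isra prv fhoi rlnzg nxjz
Hunk 2: at line 1 remove [sxm] add [nsnmw,raims,kjha] -> 9 lines: sxlax nsnmw raims kjha isra prv fhoi rlnzg nxjz
Hunk 3: at line 2 remove [raims,kjha] add [sbka,evpph] -> 9 lines: sxlax nsnmw sbka evpph isra prv fhoi rlnzg nxjz
Hunk 4: at line 2 remove [sbka,evpph,isra] add [sqao,upn,imuzk] -> 9 lines: sxlax nsnmw sqao upn imuzk prv fhoi rlnzg nxjz
Hunk 5: at line 4 remove [prv,fhoi] add [vkai,dgd] -> 9 lines: sxlax nsnmw sqao upn imuzk vkai dgd rlnzg nxjz
Hunk 6: at line 5 remove [vkai,dgd,rlnzg] add [zmqfs] -> 7 lines: sxlax nsnmw sqao upn imuzk zmqfs nxjz
Final line 2: nsnmw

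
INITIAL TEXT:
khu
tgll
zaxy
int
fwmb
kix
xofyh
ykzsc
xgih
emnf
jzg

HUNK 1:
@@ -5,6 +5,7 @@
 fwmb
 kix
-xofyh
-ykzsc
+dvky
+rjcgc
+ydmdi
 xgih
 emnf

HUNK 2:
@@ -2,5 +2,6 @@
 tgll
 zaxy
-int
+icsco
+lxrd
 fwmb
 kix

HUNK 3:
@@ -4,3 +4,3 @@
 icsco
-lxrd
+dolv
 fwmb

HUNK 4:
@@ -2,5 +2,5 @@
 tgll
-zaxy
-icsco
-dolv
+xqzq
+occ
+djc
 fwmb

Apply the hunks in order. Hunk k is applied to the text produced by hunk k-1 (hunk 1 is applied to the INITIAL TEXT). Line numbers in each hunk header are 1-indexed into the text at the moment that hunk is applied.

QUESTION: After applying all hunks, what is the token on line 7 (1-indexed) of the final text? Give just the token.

Answer: kix

Derivation:
Hunk 1: at line 5 remove [xofyh,ykzsc] add [dvky,rjcgc,ydmdi] -> 12 lines: khu tgll zaxy int fwmb kix dvky rjcgc ydmdi xgih emnf jzg
Hunk 2: at line 2 remove [int] add [icsco,lxrd] -> 13 lines: khu tgll zaxy icsco lxrd fwmb kix dvky rjcgc ydmdi xgih emnf jzg
Hunk 3: at line 4 remove [lxrd] add [dolv] -> 13 lines: khu tgll zaxy icsco dolv fwmb kix dvky rjcgc ydmdi xgih emnf jzg
Hunk 4: at line 2 remove [zaxy,icsco,dolv] add [xqzq,occ,djc] -> 13 lines: khu tgll xqzq occ djc fwmb kix dvky rjcgc ydmdi xgih emnf jzg
Final line 7: kix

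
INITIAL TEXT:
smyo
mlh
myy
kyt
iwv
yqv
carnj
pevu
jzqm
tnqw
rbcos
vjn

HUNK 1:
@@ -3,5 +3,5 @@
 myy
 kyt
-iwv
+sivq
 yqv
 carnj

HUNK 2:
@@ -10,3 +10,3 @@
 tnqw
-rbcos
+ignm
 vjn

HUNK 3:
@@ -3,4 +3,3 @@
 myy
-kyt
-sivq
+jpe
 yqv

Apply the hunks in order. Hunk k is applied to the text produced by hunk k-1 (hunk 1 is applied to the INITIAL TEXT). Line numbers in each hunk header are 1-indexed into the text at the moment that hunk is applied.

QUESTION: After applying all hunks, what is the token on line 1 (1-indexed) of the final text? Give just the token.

Answer: smyo

Derivation:
Hunk 1: at line 3 remove [iwv] add [sivq] -> 12 lines: smyo mlh myy kyt sivq yqv carnj pevu jzqm tnqw rbcos vjn
Hunk 2: at line 10 remove [rbcos] add [ignm] -> 12 lines: smyo mlh myy kyt sivq yqv carnj pevu jzqm tnqw ignm vjn
Hunk 3: at line 3 remove [kyt,sivq] add [jpe] -> 11 lines: smyo mlh myy jpe yqv carnj pevu jzqm tnqw ignm vjn
Final line 1: smyo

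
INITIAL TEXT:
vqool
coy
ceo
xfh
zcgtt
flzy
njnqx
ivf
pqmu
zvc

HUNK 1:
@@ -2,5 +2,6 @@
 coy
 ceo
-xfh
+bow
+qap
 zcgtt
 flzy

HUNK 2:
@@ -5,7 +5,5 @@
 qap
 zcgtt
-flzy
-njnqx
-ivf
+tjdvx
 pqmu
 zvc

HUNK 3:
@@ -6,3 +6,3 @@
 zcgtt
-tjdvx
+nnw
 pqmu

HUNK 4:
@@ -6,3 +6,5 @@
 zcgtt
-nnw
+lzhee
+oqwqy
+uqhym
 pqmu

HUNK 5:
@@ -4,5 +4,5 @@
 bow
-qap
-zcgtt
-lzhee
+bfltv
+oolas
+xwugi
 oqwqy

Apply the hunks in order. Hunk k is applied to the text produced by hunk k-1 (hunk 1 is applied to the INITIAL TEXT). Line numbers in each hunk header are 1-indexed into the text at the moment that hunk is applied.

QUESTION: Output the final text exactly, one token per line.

Answer: vqool
coy
ceo
bow
bfltv
oolas
xwugi
oqwqy
uqhym
pqmu
zvc

Derivation:
Hunk 1: at line 2 remove [xfh] add [bow,qap] -> 11 lines: vqool coy ceo bow qap zcgtt flzy njnqx ivf pqmu zvc
Hunk 2: at line 5 remove [flzy,njnqx,ivf] add [tjdvx] -> 9 lines: vqool coy ceo bow qap zcgtt tjdvx pqmu zvc
Hunk 3: at line 6 remove [tjdvx] add [nnw] -> 9 lines: vqool coy ceo bow qap zcgtt nnw pqmu zvc
Hunk 4: at line 6 remove [nnw] add [lzhee,oqwqy,uqhym] -> 11 lines: vqool coy ceo bow qap zcgtt lzhee oqwqy uqhym pqmu zvc
Hunk 5: at line 4 remove [qap,zcgtt,lzhee] add [bfltv,oolas,xwugi] -> 11 lines: vqool coy ceo bow bfltv oolas xwugi oqwqy uqhym pqmu zvc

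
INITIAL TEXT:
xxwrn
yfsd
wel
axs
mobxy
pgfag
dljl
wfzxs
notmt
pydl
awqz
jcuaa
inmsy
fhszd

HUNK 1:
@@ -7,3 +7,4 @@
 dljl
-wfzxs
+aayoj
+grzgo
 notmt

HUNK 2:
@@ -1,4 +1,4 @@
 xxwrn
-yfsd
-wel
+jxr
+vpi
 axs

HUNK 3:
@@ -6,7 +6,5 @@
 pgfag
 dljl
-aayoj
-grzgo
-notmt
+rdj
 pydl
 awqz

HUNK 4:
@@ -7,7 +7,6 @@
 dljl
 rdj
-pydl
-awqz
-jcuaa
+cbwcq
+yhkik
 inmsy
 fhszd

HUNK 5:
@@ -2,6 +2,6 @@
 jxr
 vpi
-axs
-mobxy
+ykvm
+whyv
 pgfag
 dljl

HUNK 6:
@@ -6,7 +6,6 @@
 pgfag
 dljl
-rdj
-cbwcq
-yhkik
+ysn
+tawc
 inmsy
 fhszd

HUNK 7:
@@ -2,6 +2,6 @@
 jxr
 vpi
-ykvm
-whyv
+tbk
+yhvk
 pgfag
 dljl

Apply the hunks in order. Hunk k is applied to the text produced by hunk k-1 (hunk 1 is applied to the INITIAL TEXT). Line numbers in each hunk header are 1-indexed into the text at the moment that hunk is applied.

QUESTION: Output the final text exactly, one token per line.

Answer: xxwrn
jxr
vpi
tbk
yhvk
pgfag
dljl
ysn
tawc
inmsy
fhszd

Derivation:
Hunk 1: at line 7 remove [wfzxs] add [aayoj,grzgo] -> 15 lines: xxwrn yfsd wel axs mobxy pgfag dljl aayoj grzgo notmt pydl awqz jcuaa inmsy fhszd
Hunk 2: at line 1 remove [yfsd,wel] add [jxr,vpi] -> 15 lines: xxwrn jxr vpi axs mobxy pgfag dljl aayoj grzgo notmt pydl awqz jcuaa inmsy fhszd
Hunk 3: at line 6 remove [aayoj,grzgo,notmt] add [rdj] -> 13 lines: xxwrn jxr vpi axs mobxy pgfag dljl rdj pydl awqz jcuaa inmsy fhszd
Hunk 4: at line 7 remove [pydl,awqz,jcuaa] add [cbwcq,yhkik] -> 12 lines: xxwrn jxr vpi axs mobxy pgfag dljl rdj cbwcq yhkik inmsy fhszd
Hunk 5: at line 2 remove [axs,mobxy] add [ykvm,whyv] -> 12 lines: xxwrn jxr vpi ykvm whyv pgfag dljl rdj cbwcq yhkik inmsy fhszd
Hunk 6: at line 6 remove [rdj,cbwcq,yhkik] add [ysn,tawc] -> 11 lines: xxwrn jxr vpi ykvm whyv pgfag dljl ysn tawc inmsy fhszd
Hunk 7: at line 2 remove [ykvm,whyv] add [tbk,yhvk] -> 11 lines: xxwrn jxr vpi tbk yhvk pgfag dljl ysn tawc inmsy fhszd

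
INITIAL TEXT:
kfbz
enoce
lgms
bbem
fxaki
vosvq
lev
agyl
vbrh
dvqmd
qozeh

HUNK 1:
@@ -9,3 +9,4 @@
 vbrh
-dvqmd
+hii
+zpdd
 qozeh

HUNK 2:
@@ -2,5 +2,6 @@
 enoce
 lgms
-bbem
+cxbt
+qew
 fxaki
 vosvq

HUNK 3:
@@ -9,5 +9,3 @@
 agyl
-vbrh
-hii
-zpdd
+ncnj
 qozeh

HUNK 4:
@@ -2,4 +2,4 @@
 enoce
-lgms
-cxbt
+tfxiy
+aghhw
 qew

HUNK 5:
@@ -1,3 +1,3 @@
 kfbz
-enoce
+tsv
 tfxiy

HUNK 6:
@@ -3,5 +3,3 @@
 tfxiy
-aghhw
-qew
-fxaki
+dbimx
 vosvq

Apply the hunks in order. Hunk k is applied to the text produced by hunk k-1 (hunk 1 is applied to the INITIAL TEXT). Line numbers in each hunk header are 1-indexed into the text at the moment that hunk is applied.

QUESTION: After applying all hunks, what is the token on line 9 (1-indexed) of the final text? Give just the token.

Hunk 1: at line 9 remove [dvqmd] add [hii,zpdd] -> 12 lines: kfbz enoce lgms bbem fxaki vosvq lev agyl vbrh hii zpdd qozeh
Hunk 2: at line 2 remove [bbem] add [cxbt,qew] -> 13 lines: kfbz enoce lgms cxbt qew fxaki vosvq lev agyl vbrh hii zpdd qozeh
Hunk 3: at line 9 remove [vbrh,hii,zpdd] add [ncnj] -> 11 lines: kfbz enoce lgms cxbt qew fxaki vosvq lev agyl ncnj qozeh
Hunk 4: at line 2 remove [lgms,cxbt] add [tfxiy,aghhw] -> 11 lines: kfbz enoce tfxiy aghhw qew fxaki vosvq lev agyl ncnj qozeh
Hunk 5: at line 1 remove [enoce] add [tsv] -> 11 lines: kfbz tsv tfxiy aghhw qew fxaki vosvq lev agyl ncnj qozeh
Hunk 6: at line 3 remove [aghhw,qew,fxaki] add [dbimx] -> 9 lines: kfbz tsv tfxiy dbimx vosvq lev agyl ncnj qozeh
Final line 9: qozeh

Answer: qozeh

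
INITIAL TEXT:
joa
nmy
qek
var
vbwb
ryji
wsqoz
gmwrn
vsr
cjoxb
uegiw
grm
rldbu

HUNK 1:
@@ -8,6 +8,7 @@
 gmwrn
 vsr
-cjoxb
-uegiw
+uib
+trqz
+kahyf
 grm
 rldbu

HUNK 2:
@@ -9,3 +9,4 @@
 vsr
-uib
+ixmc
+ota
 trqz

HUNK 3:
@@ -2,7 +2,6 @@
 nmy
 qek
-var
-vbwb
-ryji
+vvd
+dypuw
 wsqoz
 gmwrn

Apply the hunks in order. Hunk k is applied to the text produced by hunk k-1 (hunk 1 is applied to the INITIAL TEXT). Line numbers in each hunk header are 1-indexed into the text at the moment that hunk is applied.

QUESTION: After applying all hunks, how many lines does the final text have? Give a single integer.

Hunk 1: at line 8 remove [cjoxb,uegiw] add [uib,trqz,kahyf] -> 14 lines: joa nmy qek var vbwb ryji wsqoz gmwrn vsr uib trqz kahyf grm rldbu
Hunk 2: at line 9 remove [uib] add [ixmc,ota] -> 15 lines: joa nmy qek var vbwb ryji wsqoz gmwrn vsr ixmc ota trqz kahyf grm rldbu
Hunk 3: at line 2 remove [var,vbwb,ryji] add [vvd,dypuw] -> 14 lines: joa nmy qek vvd dypuw wsqoz gmwrn vsr ixmc ota trqz kahyf grm rldbu
Final line count: 14

Answer: 14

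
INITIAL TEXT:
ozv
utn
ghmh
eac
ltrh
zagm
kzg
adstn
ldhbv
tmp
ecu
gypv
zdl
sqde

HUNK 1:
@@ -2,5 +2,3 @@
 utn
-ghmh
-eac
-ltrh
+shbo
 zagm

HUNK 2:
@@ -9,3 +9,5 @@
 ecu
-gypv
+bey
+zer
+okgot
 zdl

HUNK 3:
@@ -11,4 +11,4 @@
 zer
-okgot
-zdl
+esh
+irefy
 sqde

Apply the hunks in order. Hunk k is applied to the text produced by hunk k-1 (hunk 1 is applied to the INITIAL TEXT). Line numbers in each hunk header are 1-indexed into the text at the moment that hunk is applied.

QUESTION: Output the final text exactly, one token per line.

Answer: ozv
utn
shbo
zagm
kzg
adstn
ldhbv
tmp
ecu
bey
zer
esh
irefy
sqde

Derivation:
Hunk 1: at line 2 remove [ghmh,eac,ltrh] add [shbo] -> 12 lines: ozv utn shbo zagm kzg adstn ldhbv tmp ecu gypv zdl sqde
Hunk 2: at line 9 remove [gypv] add [bey,zer,okgot] -> 14 lines: ozv utn shbo zagm kzg adstn ldhbv tmp ecu bey zer okgot zdl sqde
Hunk 3: at line 11 remove [okgot,zdl] add [esh,irefy] -> 14 lines: ozv utn shbo zagm kzg adstn ldhbv tmp ecu bey zer esh irefy sqde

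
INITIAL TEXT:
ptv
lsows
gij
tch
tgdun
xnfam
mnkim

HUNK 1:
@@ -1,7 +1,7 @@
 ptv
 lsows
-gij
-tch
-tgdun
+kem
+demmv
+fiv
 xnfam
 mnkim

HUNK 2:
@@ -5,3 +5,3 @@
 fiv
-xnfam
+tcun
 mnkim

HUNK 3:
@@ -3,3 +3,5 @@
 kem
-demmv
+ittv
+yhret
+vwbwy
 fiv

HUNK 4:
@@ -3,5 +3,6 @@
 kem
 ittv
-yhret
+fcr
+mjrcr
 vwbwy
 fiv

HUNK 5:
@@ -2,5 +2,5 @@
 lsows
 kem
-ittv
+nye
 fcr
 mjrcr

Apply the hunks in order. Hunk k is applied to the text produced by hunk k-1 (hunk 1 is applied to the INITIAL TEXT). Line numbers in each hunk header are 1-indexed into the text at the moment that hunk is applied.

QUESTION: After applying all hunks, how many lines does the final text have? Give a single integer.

Hunk 1: at line 1 remove [gij,tch,tgdun] add [kem,demmv,fiv] -> 7 lines: ptv lsows kem demmv fiv xnfam mnkim
Hunk 2: at line 5 remove [xnfam] add [tcun] -> 7 lines: ptv lsows kem demmv fiv tcun mnkim
Hunk 3: at line 3 remove [demmv] add [ittv,yhret,vwbwy] -> 9 lines: ptv lsows kem ittv yhret vwbwy fiv tcun mnkim
Hunk 4: at line 3 remove [yhret] add [fcr,mjrcr] -> 10 lines: ptv lsows kem ittv fcr mjrcr vwbwy fiv tcun mnkim
Hunk 5: at line 2 remove [ittv] add [nye] -> 10 lines: ptv lsows kem nye fcr mjrcr vwbwy fiv tcun mnkim
Final line count: 10

Answer: 10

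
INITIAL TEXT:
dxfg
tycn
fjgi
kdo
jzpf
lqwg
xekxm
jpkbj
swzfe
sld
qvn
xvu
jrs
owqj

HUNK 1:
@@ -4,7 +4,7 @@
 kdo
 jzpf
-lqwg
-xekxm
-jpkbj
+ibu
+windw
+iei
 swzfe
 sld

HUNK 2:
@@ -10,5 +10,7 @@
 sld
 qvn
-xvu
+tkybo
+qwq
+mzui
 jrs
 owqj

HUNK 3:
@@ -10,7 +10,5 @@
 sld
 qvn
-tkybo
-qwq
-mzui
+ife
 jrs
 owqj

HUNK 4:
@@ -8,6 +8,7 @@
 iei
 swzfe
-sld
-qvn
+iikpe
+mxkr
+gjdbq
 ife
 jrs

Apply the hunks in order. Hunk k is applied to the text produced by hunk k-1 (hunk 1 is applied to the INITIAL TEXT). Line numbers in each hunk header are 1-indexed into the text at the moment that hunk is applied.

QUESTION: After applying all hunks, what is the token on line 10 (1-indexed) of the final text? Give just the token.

Answer: iikpe

Derivation:
Hunk 1: at line 4 remove [lqwg,xekxm,jpkbj] add [ibu,windw,iei] -> 14 lines: dxfg tycn fjgi kdo jzpf ibu windw iei swzfe sld qvn xvu jrs owqj
Hunk 2: at line 10 remove [xvu] add [tkybo,qwq,mzui] -> 16 lines: dxfg tycn fjgi kdo jzpf ibu windw iei swzfe sld qvn tkybo qwq mzui jrs owqj
Hunk 3: at line 10 remove [tkybo,qwq,mzui] add [ife] -> 14 lines: dxfg tycn fjgi kdo jzpf ibu windw iei swzfe sld qvn ife jrs owqj
Hunk 4: at line 8 remove [sld,qvn] add [iikpe,mxkr,gjdbq] -> 15 lines: dxfg tycn fjgi kdo jzpf ibu windw iei swzfe iikpe mxkr gjdbq ife jrs owqj
Final line 10: iikpe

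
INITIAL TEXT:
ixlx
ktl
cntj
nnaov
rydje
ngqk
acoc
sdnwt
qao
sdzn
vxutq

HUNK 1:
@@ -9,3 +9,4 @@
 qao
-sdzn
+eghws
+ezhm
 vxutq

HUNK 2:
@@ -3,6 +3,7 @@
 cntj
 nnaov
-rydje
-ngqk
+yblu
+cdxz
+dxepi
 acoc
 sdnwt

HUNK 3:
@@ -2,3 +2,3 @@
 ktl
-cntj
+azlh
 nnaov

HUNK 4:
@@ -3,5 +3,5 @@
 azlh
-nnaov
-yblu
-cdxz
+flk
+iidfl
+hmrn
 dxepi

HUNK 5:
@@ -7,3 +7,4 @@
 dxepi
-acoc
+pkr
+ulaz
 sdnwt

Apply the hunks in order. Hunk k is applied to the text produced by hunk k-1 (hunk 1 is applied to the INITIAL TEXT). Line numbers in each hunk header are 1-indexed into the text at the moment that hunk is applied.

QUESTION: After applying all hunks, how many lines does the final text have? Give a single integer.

Answer: 14

Derivation:
Hunk 1: at line 9 remove [sdzn] add [eghws,ezhm] -> 12 lines: ixlx ktl cntj nnaov rydje ngqk acoc sdnwt qao eghws ezhm vxutq
Hunk 2: at line 3 remove [rydje,ngqk] add [yblu,cdxz,dxepi] -> 13 lines: ixlx ktl cntj nnaov yblu cdxz dxepi acoc sdnwt qao eghws ezhm vxutq
Hunk 3: at line 2 remove [cntj] add [azlh] -> 13 lines: ixlx ktl azlh nnaov yblu cdxz dxepi acoc sdnwt qao eghws ezhm vxutq
Hunk 4: at line 3 remove [nnaov,yblu,cdxz] add [flk,iidfl,hmrn] -> 13 lines: ixlx ktl azlh flk iidfl hmrn dxepi acoc sdnwt qao eghws ezhm vxutq
Hunk 5: at line 7 remove [acoc] add [pkr,ulaz] -> 14 lines: ixlx ktl azlh flk iidfl hmrn dxepi pkr ulaz sdnwt qao eghws ezhm vxutq
Final line count: 14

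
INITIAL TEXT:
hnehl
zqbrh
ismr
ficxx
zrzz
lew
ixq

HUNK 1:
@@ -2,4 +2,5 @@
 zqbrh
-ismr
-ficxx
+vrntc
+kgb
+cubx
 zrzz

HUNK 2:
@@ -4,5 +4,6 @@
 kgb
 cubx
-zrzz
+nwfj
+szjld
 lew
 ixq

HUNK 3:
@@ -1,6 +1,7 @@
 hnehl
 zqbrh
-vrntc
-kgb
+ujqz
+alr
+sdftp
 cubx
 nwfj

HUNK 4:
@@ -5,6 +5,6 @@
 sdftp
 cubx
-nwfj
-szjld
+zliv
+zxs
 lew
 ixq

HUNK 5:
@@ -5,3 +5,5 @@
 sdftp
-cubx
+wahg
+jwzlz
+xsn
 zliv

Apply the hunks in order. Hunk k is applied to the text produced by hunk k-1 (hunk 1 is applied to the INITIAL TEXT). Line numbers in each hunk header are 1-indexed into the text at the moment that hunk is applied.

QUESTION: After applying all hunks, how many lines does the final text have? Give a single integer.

Hunk 1: at line 2 remove [ismr,ficxx] add [vrntc,kgb,cubx] -> 8 lines: hnehl zqbrh vrntc kgb cubx zrzz lew ixq
Hunk 2: at line 4 remove [zrzz] add [nwfj,szjld] -> 9 lines: hnehl zqbrh vrntc kgb cubx nwfj szjld lew ixq
Hunk 3: at line 1 remove [vrntc,kgb] add [ujqz,alr,sdftp] -> 10 lines: hnehl zqbrh ujqz alr sdftp cubx nwfj szjld lew ixq
Hunk 4: at line 5 remove [nwfj,szjld] add [zliv,zxs] -> 10 lines: hnehl zqbrh ujqz alr sdftp cubx zliv zxs lew ixq
Hunk 5: at line 5 remove [cubx] add [wahg,jwzlz,xsn] -> 12 lines: hnehl zqbrh ujqz alr sdftp wahg jwzlz xsn zliv zxs lew ixq
Final line count: 12

Answer: 12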